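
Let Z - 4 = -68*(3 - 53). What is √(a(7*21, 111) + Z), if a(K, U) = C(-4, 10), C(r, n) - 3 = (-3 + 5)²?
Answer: 3*√379 ≈ 58.404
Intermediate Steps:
C(r, n) = 7 (C(r, n) = 3 + (-3 + 5)² = 3 + 2² = 3 + 4 = 7)
a(K, U) = 7
Z = 3404 (Z = 4 - 68*(3 - 53) = 4 - 68*(-50) = 4 + 3400 = 3404)
√(a(7*21, 111) + Z) = √(7 + 3404) = √3411 = 3*√379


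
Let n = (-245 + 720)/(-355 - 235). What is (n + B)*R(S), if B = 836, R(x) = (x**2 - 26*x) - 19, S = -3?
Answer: 3350802/59 ≈ 56793.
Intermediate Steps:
R(x) = -19 + x**2 - 26*x
n = -95/118 (n = 475/(-590) = 475*(-1/590) = -95/118 ≈ -0.80508)
(n + B)*R(S) = (-95/118 + 836)*(-19 + (-3)**2 - 26*(-3)) = 98553*(-19 + 9 + 78)/118 = (98553/118)*68 = 3350802/59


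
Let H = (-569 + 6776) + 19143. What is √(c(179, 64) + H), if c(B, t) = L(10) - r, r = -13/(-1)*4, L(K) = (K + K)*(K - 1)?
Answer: √25478 ≈ 159.62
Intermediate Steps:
L(K) = 2*K*(-1 + K) (L(K) = (2*K)*(-1 + K) = 2*K*(-1 + K))
H = 25350 (H = 6207 + 19143 = 25350)
r = 52 (r = -13*(-1)*4 = 13*4 = 52)
c(B, t) = 128 (c(B, t) = 2*10*(-1 + 10) - 1*52 = 2*10*9 - 52 = 180 - 52 = 128)
√(c(179, 64) + H) = √(128 + 25350) = √25478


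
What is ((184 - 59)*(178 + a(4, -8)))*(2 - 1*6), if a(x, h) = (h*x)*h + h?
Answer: -213000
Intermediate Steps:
a(x, h) = h + x*h**2 (a(x, h) = x*h**2 + h = h + x*h**2)
((184 - 59)*(178 + a(4, -8)))*(2 - 1*6) = ((184 - 59)*(178 - 8*(1 - 8*4)))*(2 - 1*6) = (125*(178 - 8*(1 - 32)))*(2 - 6) = (125*(178 - 8*(-31)))*(-4) = (125*(178 + 248))*(-4) = (125*426)*(-4) = 53250*(-4) = -213000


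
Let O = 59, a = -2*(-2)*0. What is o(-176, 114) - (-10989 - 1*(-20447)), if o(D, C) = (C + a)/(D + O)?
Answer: -368900/39 ≈ -9459.0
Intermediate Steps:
a = 0 (a = 4*0 = 0)
o(D, C) = C/(59 + D) (o(D, C) = (C + 0)/(D + 59) = C/(59 + D))
o(-176, 114) - (-10989 - 1*(-20447)) = 114/(59 - 176) - (-10989 - 1*(-20447)) = 114/(-117) - (-10989 + 20447) = 114*(-1/117) - 1*9458 = -38/39 - 9458 = -368900/39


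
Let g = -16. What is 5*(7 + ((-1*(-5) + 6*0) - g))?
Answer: 140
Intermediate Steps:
5*(7 + ((-1*(-5) + 6*0) - g)) = 5*(7 + ((-1*(-5) + 6*0) - 1*(-16))) = 5*(7 + ((5 + 0) + 16)) = 5*(7 + (5 + 16)) = 5*(7 + 21) = 5*28 = 140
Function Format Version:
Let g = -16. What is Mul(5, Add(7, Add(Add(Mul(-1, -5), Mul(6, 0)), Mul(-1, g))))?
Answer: 140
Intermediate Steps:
Mul(5, Add(7, Add(Add(Mul(-1, -5), Mul(6, 0)), Mul(-1, g)))) = Mul(5, Add(7, Add(Add(Mul(-1, -5), Mul(6, 0)), Mul(-1, -16)))) = Mul(5, Add(7, Add(Add(5, 0), 16))) = Mul(5, Add(7, Add(5, 16))) = Mul(5, Add(7, 21)) = Mul(5, 28) = 140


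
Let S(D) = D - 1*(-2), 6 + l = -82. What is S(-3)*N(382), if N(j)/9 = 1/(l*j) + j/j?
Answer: -302535/33616 ≈ -8.9997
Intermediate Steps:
l = -88 (l = -6 - 82 = -88)
S(D) = 2 + D (S(D) = D + 2 = 2 + D)
N(j) = 9 - 9/(88*j) (N(j) = 9*(1/((-88)*j) + j/j) = 9*(-1/(88*j) + 1) = 9*(1 - 1/(88*j)) = 9 - 9/(88*j))
S(-3)*N(382) = (2 - 3)*(9 - 9/88/382) = -(9 - 9/88*1/382) = -(9 - 9/33616) = -1*302535/33616 = -302535/33616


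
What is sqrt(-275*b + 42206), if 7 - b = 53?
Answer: 2*sqrt(13714) ≈ 234.21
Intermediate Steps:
b = -46 (b = 7 - 1*53 = 7 - 53 = -46)
sqrt(-275*b + 42206) = sqrt(-275*(-46) + 42206) = sqrt(12650 + 42206) = sqrt(54856) = 2*sqrt(13714)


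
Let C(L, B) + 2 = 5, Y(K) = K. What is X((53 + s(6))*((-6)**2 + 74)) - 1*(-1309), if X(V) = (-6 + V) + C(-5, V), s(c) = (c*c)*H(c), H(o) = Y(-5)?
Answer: -12664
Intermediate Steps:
H(o) = -5
C(L, B) = 3 (C(L, B) = -2 + 5 = 3)
s(c) = -5*c**2 (s(c) = (c*c)*(-5) = c**2*(-5) = -5*c**2)
X(V) = -3 + V (X(V) = (-6 + V) + 3 = -3 + V)
X((53 + s(6))*((-6)**2 + 74)) - 1*(-1309) = (-3 + (53 - 5*6**2)*((-6)**2 + 74)) - 1*(-1309) = (-3 + (53 - 5*36)*(36 + 74)) + 1309 = (-3 + (53 - 180)*110) + 1309 = (-3 - 127*110) + 1309 = (-3 - 13970) + 1309 = -13973 + 1309 = -12664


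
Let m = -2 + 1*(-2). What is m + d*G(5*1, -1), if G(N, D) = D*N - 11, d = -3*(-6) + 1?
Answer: -308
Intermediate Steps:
d = 19 (d = 18 + 1 = 19)
G(N, D) = -11 + D*N
m = -4 (m = -2 - 2 = -4)
m + d*G(5*1, -1) = -4 + 19*(-11 - 5) = -4 + 19*(-16) = -4 - 304 = -308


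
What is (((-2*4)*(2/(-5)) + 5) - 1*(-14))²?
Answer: 12321/25 ≈ 492.84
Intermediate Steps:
(((-2*4)*(2/(-5)) + 5) - 1*(-14))² = ((-16*(-1)/5 + 5) + 14)² = ((-8*(-⅖) + 5) + 14)² = ((16/5 + 5) + 14)² = (41/5 + 14)² = (111/5)² = 12321/25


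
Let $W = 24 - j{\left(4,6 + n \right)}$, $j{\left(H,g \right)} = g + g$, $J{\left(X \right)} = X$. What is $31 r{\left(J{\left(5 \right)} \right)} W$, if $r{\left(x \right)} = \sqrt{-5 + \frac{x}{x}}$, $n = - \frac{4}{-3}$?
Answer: $\frac{1736 i}{3} \approx 578.67 i$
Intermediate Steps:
$n = \frac{4}{3}$ ($n = \left(-4\right) \left(- \frac{1}{3}\right) = \frac{4}{3} \approx 1.3333$)
$r{\left(x \right)} = 2 i$ ($r{\left(x \right)} = \sqrt{-5 + 1} = \sqrt{-4} = 2 i$)
$j{\left(H,g \right)} = 2 g$
$W = \frac{28}{3}$ ($W = 24 - 2 \left(6 + \frac{4}{3}\right) = 24 - 2 \cdot \frac{22}{3} = 24 - \frac{44}{3} = \frac{28}{3} \approx 9.3333$)
$31 r{\left(J{\left(5 \right)} \right)} W = 31 \cdot 2 i \frac{28}{3} = 62 i \frac{28}{3} = \frac{1736 i}{3}$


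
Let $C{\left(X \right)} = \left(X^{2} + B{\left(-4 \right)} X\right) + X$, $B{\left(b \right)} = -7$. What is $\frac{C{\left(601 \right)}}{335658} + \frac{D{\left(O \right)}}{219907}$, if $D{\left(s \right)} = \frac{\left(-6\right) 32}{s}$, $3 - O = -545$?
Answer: $\frac{10773341070521}{10112455501422} \approx 1.0654$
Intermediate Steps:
$O = 548$ ($O = 3 - -545 = 3 + 545 = 548$)
$D{\left(s \right)} = - \frac{192}{s}$
$C{\left(X \right)} = X^{2} - 6 X$ ($C{\left(X \right)} = \left(X^{2} - 7 X\right) + X = X^{2} - 6 X$)
$\frac{C{\left(601 \right)}}{335658} + \frac{D{\left(O \right)}}{219907} = \frac{601 \left(-6 + 601\right)}{335658} + \frac{\left(-192\right) \frac{1}{548}}{219907} = 601 \cdot 595 \cdot \frac{1}{335658} + \left(-192\right) \frac{1}{548} \cdot \frac{1}{219907} = 357595 \cdot \frac{1}{335658} - \frac{48}{30127259} = \frac{357595}{335658} - \frac{48}{30127259} = \frac{10773341070521}{10112455501422}$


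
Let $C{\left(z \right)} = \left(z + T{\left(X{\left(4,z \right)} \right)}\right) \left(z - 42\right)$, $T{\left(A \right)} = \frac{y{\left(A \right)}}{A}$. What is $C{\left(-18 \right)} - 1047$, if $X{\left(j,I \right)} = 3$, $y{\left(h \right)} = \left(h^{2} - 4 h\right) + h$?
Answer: $33$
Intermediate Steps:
$y{\left(h \right)} = h^{2} - 3 h$
$T{\left(A \right)} = -3 + A$ ($T{\left(A \right)} = \frac{A \left(-3 + A\right)}{A} = -3 + A$)
$C{\left(z \right)} = z \left(-42 + z\right)$ ($C{\left(z \right)} = \left(z + \left(-3 + 3\right)\right) \left(z - 42\right) = \left(z + 0\right) \left(-42 + z\right) = z \left(-42 + z\right)$)
$C{\left(-18 \right)} - 1047 = - 18 \left(-42 - 18\right) - 1047 = \left(-18\right) \left(-60\right) - 1047 = 1080 - 1047 = 33$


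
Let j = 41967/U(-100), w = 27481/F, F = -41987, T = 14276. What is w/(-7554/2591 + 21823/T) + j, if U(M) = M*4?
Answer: -89983125460661819/861531437742800 ≈ -104.45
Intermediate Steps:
U(M) = 4*M
w = -27481/41987 (w = 27481/(-41987) = 27481*(-1/41987) = -27481/41987 ≈ -0.65451)
j = -41967/400 (j = 41967/((4*(-100))) = 41967/(-400) = 41967*(-1/400) = -41967/400 ≈ -104.92)
w/(-7554/2591 + 21823/T) + j = -27481/(41987*(-7554/2591 + 21823/14276)) - 41967/400 = -27481/(41987*(-51297511/36989116)) - 41967/400 = -27481/41987*(-36989116/51297511) - 41967/400 = 1016497896796/2153828594357 - 41967/400 = -89983125460661819/861531437742800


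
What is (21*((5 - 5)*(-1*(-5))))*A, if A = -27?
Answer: 0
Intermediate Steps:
(21*((5 - 5)*(-1*(-5))))*A = (21*((5 - 5)*(-1*(-5))))*(-27) = (21*(0*5))*(-27) = (21*0)*(-27) = 0*(-27) = 0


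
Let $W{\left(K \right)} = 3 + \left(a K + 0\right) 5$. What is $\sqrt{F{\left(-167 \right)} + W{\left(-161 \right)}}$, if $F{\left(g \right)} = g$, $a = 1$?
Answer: $i \sqrt{969} \approx 31.129 i$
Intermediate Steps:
$W{\left(K \right)} = 3 + 5 K$ ($W{\left(K \right)} = 3 + \left(1 K + 0\right) 5 = 3 + \left(K + 0\right) 5 = 3 + K 5 = 3 + 5 K$)
$\sqrt{F{\left(-167 \right)} + W{\left(-161 \right)}} = \sqrt{-167 + \left(3 + 5 \left(-161\right)\right)} = \sqrt{-167 + \left(3 - 805\right)} = \sqrt{-167 - 802} = \sqrt{-969} = i \sqrt{969}$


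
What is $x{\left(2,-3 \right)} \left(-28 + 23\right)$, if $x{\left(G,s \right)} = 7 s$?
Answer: $105$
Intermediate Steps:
$x{\left(2,-3 \right)} \left(-28 + 23\right) = 7 \left(-3\right) \left(-28 + 23\right) = \left(-21\right) \left(-5\right) = 105$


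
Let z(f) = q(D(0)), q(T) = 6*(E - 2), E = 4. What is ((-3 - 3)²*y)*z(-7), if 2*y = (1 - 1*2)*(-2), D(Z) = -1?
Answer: 432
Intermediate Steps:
q(T) = 12 (q(T) = 6*(4 - 2) = 6*2 = 12)
z(f) = 12
y = 1 (y = ((1 - 1*2)*(-2))/2 = ((1 - 2)*(-2))/2 = (-1*(-2))/2 = (½)*2 = 1)
((-3 - 3)²*y)*z(-7) = ((-3 - 3)²*1)*12 = ((-6)²*1)*12 = (36*1)*12 = 36*12 = 432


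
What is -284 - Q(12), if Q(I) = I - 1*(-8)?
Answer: -304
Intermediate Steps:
Q(I) = 8 + I (Q(I) = I + 8 = 8 + I)
-284 - Q(12) = -284 - (8 + 12) = -284 - 1*20 = -284 - 20 = -304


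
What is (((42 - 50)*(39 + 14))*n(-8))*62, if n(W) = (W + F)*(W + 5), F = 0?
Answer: -630912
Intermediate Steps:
n(W) = W*(5 + W) (n(W) = (W + 0)*(W + 5) = W*(5 + W))
(((42 - 50)*(39 + 14))*n(-8))*62 = (((42 - 50)*(39 + 14))*(-8*(5 - 8)))*62 = ((-8*53)*(-8*(-3)))*62 = -424*24*62 = -10176*62 = -630912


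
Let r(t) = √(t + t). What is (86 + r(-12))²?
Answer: 7372 + 344*I*√6 ≈ 7372.0 + 842.62*I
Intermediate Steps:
r(t) = √2*√t (r(t) = √(2*t) = √2*√t)
(86 + r(-12))² = (86 + √2*√(-12))² = (86 + √2*(2*I*√3))² = (86 + 2*I*√6)²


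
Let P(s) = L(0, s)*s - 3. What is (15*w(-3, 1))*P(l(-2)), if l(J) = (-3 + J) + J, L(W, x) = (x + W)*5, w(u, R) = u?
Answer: -10890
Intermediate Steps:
L(W, x) = 5*W + 5*x (L(W, x) = (W + x)*5 = 5*W + 5*x)
l(J) = -3 + 2*J
P(s) = -3 + 5*s² (P(s) = (5*0 + 5*s)*s - 3 = (0 + 5*s)*s - 3 = (5*s)*s - 3 = 5*s² - 3 = -3 + 5*s²)
(15*w(-3, 1))*P(l(-2)) = (15*(-3))*(-3 + 5*(-3 + 2*(-2))²) = -45*(-3 + 5*(-3 - 4)²) = -45*(-3 + 5*(-7)²) = -45*(-3 + 5*49) = -45*(-3 + 245) = -45*242 = -10890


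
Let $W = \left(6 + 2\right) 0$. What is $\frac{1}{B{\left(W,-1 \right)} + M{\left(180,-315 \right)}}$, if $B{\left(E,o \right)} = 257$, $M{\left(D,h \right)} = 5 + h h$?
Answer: $\frac{1}{99487} \approx 1.0052 \cdot 10^{-5}$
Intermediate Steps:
$M{\left(D,h \right)} = 5 + h^{2}$
$W = 0$ ($W = 8 \cdot 0 = 0$)
$\frac{1}{B{\left(W,-1 \right)} + M{\left(180,-315 \right)}} = \frac{1}{257 + \left(5 + \left(-315\right)^{2}\right)} = \frac{1}{257 + \left(5 + 99225\right)} = \frac{1}{257 + 99230} = \frac{1}{99487}$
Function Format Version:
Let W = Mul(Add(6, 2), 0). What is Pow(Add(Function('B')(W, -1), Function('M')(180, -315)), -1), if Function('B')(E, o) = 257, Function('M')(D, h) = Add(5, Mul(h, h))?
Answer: Rational(1, 99487) ≈ 1.0052e-5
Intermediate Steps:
Function('M')(D, h) = Add(5, Pow(h, 2))
W = 0 (W = Mul(8, 0) = 0)
Pow(Add(Function('B')(W, -1), Function('M')(180, -315)), -1) = Pow(Add(257, Add(5, Pow(-315, 2))), -1) = Pow(Add(257, Add(5, 99225)), -1) = Pow(Add(257, 99230), -1) = Pow(99487, -1) = Rational(1, 99487)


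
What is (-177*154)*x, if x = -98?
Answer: 2671284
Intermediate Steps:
(-177*154)*x = -177*154*(-98) = -27258*(-98) = 2671284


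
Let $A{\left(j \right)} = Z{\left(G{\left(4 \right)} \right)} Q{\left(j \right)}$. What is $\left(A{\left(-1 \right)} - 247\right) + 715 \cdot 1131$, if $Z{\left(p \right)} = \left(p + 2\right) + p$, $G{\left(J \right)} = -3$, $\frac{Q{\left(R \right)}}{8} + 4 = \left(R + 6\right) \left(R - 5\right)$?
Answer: $809506$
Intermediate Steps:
$Q{\left(R \right)} = -32 + 8 \left(-5 + R\right) \left(6 + R\right)$ ($Q{\left(R \right)} = -32 + 8 \left(R + 6\right) \left(R - 5\right) = -32 + 8 \left(6 + R\right) \left(-5 + R\right) = -32 + 8 \left(-5 + R\right) \left(6 + R\right)$)
$Z{\left(p \right)} = 2 + 2 p$ ($Z{\left(p \right)} = \left(2 + p\right) + p = 2 + 2 p$)
$A{\left(j \right)} = 1088 - 32 j - 32 j^{2}$ ($A{\left(j \right)} = \left(2 + 2 \left(-3\right)\right) \left(-272 + 8 j + 8 j^{2}\right) = \left(2 - 6\right) \left(-272 + 8 j + 8 j^{2}\right) = - 4 \left(-272 + 8 j + 8 j^{2}\right) = 1088 - 32 j - 32 j^{2}$)
$\left(A{\left(-1 \right)} - 247\right) + 715 \cdot 1131 = \left(\left(1088 - -32 - 32 \left(-1\right)^{2}\right) - 247\right) + 715 \cdot 1131 = \left(\left(1088 + 32 - 32\right) - 247\right) + 808665 = \left(1088 - 247\right) + 808665 = 841 + 808665 = 809506$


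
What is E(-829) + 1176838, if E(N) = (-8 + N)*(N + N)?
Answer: 2564584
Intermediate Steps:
E(N) = 2*N*(-8 + N) (E(N) = (-8 + N)*(2*N) = 2*N*(-8 + N))
E(-829) + 1176838 = 2*(-829)*(-8 - 829) + 1176838 = 2*(-829)*(-837) + 1176838 = 1387746 + 1176838 = 2564584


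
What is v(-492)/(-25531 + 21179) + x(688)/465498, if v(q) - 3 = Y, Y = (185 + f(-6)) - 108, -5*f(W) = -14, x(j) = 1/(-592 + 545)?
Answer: -2264420461/119018528640 ≈ -0.019026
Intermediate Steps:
x(j) = -1/47 (x(j) = 1/(-47) = -1/47)
f(W) = 14/5 (f(W) = -⅕*(-14) = 14/5)
Y = 399/5 (Y = (185 + 14/5) - 108 = 939/5 - 108 = 399/5 ≈ 79.800)
v(q) = 414/5 (v(q) = 3 + 399/5 = 414/5)
v(-492)/(-25531 + 21179) + x(688)/465498 = 414/(5*(-25531 + 21179)) - 1/47/465498 = (414/5)/(-4352) - 1/47*1/465498 = (414/5)*(-1/4352) - 1/21878406 = -207/10880 - 1/21878406 = -2264420461/119018528640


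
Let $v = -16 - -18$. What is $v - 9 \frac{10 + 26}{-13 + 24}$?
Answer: $- \frac{302}{11} \approx -27.455$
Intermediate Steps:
$v = 2$ ($v = -16 + 18 = 2$)
$v - 9 \frac{10 + 26}{-13 + 24} = 2 - 9 \frac{10 + 26}{-13 + 24} = 2 - 9 \cdot \frac{36}{11} = 2 - 9 \cdot 36 \cdot \frac{1}{11} = 2 - \frac{324}{11} = - \frac{302}{11}$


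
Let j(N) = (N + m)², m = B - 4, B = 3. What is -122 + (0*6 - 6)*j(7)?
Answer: -338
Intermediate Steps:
m = -1 (m = 3 - 4 = -1)
j(N) = (-1 + N)² (j(N) = (N - 1)² = (-1 + N)²)
-122 + (0*6 - 6)*j(7) = -122 + (0*6 - 6)*(-1 + 7)² = -122 + (0 - 6)*6² = -122 - 6*36 = -122 - 216 = -338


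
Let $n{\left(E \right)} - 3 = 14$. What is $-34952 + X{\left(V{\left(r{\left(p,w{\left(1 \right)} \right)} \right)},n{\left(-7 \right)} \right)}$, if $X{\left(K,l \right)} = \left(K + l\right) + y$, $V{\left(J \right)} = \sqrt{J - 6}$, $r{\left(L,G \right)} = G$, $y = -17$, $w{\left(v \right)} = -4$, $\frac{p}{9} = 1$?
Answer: $-34952 + i \sqrt{10} \approx -34952.0 + 3.1623 i$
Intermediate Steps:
$p = 9$ ($p = 9 \cdot 1 = 9$)
$n{\left(E \right)} = 17$ ($n{\left(E \right)} = 3 + 14 = 17$)
$V{\left(J \right)} = \sqrt{-6 + J}$
$X{\left(K,l \right)} = -17 + K + l$ ($X{\left(K,l \right)} = \left(K + l\right) - 17 = -17 + K + l$)
$-34952 + X{\left(V{\left(r{\left(p,w{\left(1 \right)} \right)} \right)},n{\left(-7 \right)} \right)} = -34952 + \left(-17 + \sqrt{-6 - 4} + 17\right) = -34952 + \left(-17 + \sqrt{-10} + 17\right) = -34952 + \left(-17 + i \sqrt{10} + 17\right) = -34952 + i \sqrt{10}$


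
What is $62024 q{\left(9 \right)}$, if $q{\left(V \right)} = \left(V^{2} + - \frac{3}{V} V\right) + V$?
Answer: $5396088$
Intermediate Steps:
$q{\left(V \right)} = -3 + V + V^{2}$ ($q{\left(V \right)} = \left(V^{2} - 3\right) + V = \left(-3 + V^{2}\right) + V = -3 + V + V^{2}$)
$62024 q{\left(9 \right)} = 62024 \left(-3 + 9 + 9^{2}\right) = 62024 \left(-3 + 9 + 81\right) = 62024 \cdot 87 = 5396088$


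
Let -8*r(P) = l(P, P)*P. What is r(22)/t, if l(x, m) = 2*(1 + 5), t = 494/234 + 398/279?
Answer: -3069/329 ≈ -9.3283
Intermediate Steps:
t = 329/93 (t = 494*(1/234) + 398*(1/279) = 19/9 + 398/279 = 329/93 ≈ 3.5376)
l(x, m) = 12 (l(x, m) = 2*6 = 12)
r(P) = -3*P/2
r(22)/t = (-3/2*22)/(329/93) = -33*93/329 = -3069/329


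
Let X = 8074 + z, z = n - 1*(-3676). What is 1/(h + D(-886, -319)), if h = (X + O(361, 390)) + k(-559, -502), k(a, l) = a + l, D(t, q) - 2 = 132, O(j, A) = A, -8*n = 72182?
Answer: 4/8761 ≈ 0.00045657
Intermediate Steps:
n = -36091/4 (n = -⅛*72182 = -36091/4 ≈ -9022.8)
D(t, q) = 134 (D(t, q) = 2 + 132 = 134)
z = -21387/4 (z = -36091/4 - 1*(-3676) = -36091/4 + 3676 = -21387/4 ≈ -5346.8)
X = 10909/4 (X = 8074 - 21387/4 = 10909/4 ≈ 2727.3)
h = 8225/4 (h = (10909/4 + 390) + (-559 - 502) = 12469/4 - 1061 = 8225/4 ≈ 2056.3)
1/(h + D(-886, -319)) = 1/(8225/4 + 134) = 1/(8761/4) = 4/8761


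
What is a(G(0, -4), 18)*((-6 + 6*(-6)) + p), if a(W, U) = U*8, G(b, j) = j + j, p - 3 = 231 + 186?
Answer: 54432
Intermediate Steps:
p = 420 (p = 3 + (231 + 186) = 3 + 417 = 420)
G(b, j) = 2*j
a(W, U) = 8*U
a(G(0, -4), 18)*((-6 + 6*(-6)) + p) = (8*18)*((-6 + 6*(-6)) + 420) = 144*((-6 - 36) + 420) = 144*(-42 + 420) = 144*378 = 54432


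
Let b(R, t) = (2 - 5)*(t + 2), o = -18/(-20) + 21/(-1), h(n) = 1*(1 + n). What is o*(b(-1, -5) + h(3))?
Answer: -2613/10 ≈ -261.30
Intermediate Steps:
h(n) = 1 + n
o = -201/10 (o = -18*(-1/20) + 21*(-1) = 9/10 - 21 = -201/10 ≈ -20.100)
b(R, t) = -6 - 3*t (b(R, t) = -3*(2 + t) = -6 - 3*t)
o*(b(-1, -5) + h(3)) = -201*((-6 - 3*(-5)) + (1 + 3))/10 = -201*((-6 + 15) + 4)/10 = -201*(9 + 4)/10 = -201/10*13 = -2613/10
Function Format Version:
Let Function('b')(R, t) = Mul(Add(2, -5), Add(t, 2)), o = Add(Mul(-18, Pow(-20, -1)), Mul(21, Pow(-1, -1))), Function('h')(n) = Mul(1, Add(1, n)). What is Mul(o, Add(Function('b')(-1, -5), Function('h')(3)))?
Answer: Rational(-2613, 10) ≈ -261.30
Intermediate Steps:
Function('h')(n) = Add(1, n)
o = Rational(-201, 10) (o = Add(Mul(-18, Rational(-1, 20)), Mul(21, -1)) = Add(Rational(9, 10), -21) = Rational(-201, 10) ≈ -20.100)
Function('b')(R, t) = Add(-6, Mul(-3, t)) (Function('b')(R, t) = Mul(-3, Add(2, t)) = Add(-6, Mul(-3, t)))
Mul(o, Add(Function('b')(-1, -5), Function('h')(3))) = Mul(Rational(-201, 10), Add(Add(-6, Mul(-3, -5)), Add(1, 3))) = Mul(Rational(-201, 10), Add(Add(-6, 15), 4)) = Mul(Rational(-201, 10), Add(9, 4)) = Mul(Rational(-201, 10), 13) = Rational(-2613, 10)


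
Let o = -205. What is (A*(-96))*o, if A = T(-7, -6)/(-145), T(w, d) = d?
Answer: 23616/29 ≈ 814.34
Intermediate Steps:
A = 6/145 (A = -6/(-145) = -6*(-1/145) = 6/145 ≈ 0.041379)
(A*(-96))*o = ((6/145)*(-96))*(-205) = -576/145*(-205) = 23616/29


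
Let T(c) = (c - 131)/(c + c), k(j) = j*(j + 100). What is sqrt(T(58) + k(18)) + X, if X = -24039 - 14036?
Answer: -38075 + sqrt(7143019)/58 ≈ -38029.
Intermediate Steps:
k(j) = j*(100 + j)
T(c) = (-131 + c)/(2*c) (T(c) = (-131 + c)/((2*c)) = (-131 + c)*(1/(2*c)) = (-131 + c)/(2*c))
X = -38075
sqrt(T(58) + k(18)) + X = sqrt((1/2)*(-131 + 58)/58 + 18*(100 + 18)) - 38075 = sqrt((1/2)*(1/58)*(-73) + 18*118) - 38075 = sqrt(-73/116 + 2124) - 38075 = sqrt(246311/116) - 38075 = sqrt(7143019)/58 - 38075 = -38075 + sqrt(7143019)/58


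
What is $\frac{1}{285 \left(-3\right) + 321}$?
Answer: $- \frac{1}{534} \approx -0.0018727$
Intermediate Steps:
$\frac{1}{285 \left(-3\right) + 321} = \frac{1}{-855 + 321} = \frac{1}{-534} = - \frac{1}{534}$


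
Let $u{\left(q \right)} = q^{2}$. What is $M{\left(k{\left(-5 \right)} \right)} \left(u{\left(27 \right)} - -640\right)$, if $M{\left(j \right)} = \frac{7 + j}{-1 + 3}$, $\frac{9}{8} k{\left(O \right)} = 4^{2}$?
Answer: $\frac{261479}{18} \approx 14527.0$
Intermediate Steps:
$k{\left(O \right)} = \frac{128}{9}$ ($k{\left(O \right)} = \frac{8 \cdot 4^{2}}{9} = \frac{8}{9} \cdot 16 = \frac{128}{9}$)
$M{\left(j \right)} = \frac{7}{2} + \frac{j}{2}$ ($M{\left(j \right)} = \frac{7 + j}{2} = \left(7 + j\right) \frac{1}{2} = \frac{7}{2} + \frac{j}{2}$)
$M{\left(k{\left(-5 \right)} \right)} \left(u{\left(27 \right)} - -640\right) = \left(\frac{7}{2} + \frac{1}{2} \cdot \frac{128}{9}\right) \left(27^{2} - -640\right) = \left(\frac{7}{2} + \frac{64}{9}\right) \left(729 + 640\right) = \frac{191}{18} \cdot 1369 = \frac{261479}{18}$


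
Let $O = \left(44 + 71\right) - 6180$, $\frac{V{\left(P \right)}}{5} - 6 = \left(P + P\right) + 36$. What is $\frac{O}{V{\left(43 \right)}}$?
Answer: $- \frac{1213}{128} \approx -9.4766$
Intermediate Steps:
$V{\left(P \right)} = 210 + 10 P$ ($V{\left(P \right)} = 30 + 5 \left(\left(P + P\right) + 36\right) = 30 + 5 \left(2 P + 36\right) = 30 + 5 \left(36 + 2 P\right) = 30 + \left(180 + 10 P\right) = 210 + 10 P$)
$O = -6065$ ($O = 115 - 6180 = -6065$)
$\frac{O}{V{\left(43 \right)}} = - \frac{6065}{210 + 10 \cdot 43} = - \frac{6065}{210 + 430} = - \frac{6065}{640} = \left(-6065\right) \frac{1}{640} = - \frac{1213}{128}$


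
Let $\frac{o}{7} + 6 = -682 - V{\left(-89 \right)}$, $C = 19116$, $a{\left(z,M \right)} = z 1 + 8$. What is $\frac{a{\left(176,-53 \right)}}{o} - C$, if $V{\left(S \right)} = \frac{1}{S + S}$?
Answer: $- \frac{16387051708}{857241} \approx -19116.0$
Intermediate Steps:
$a{\left(z,M \right)} = 8 + z$ ($a{\left(z,M \right)} = z + 8 = 8 + z$)
$V{\left(S \right)} = \frac{1}{2 S}$
$o = - \frac{857241}{178}$ ($o = -42 + 7 \left(-682 - \frac{1}{2 \left(-89\right)}\right) = -42 + 7 \left(-682 - \frac{1}{2} \left(- \frac{1}{89}\right)\right) = -42 + 7 \left(-682 - - \frac{1}{178}\right) = -42 + 7 \left(-682 + \frac{1}{178}\right) = -42 + 7 \left(- \frac{121395}{178}\right) = -42 - \frac{849765}{178} = - \frac{857241}{178} \approx -4816.0$)
$\frac{a{\left(176,-53 \right)}}{o} - C = \frac{8 + 176}{- \frac{857241}{178}} - 19116 = 184 \left(- \frac{178}{857241}\right) - 19116 = - \frac{32752}{857241} - 19116 = - \frac{16387051708}{857241}$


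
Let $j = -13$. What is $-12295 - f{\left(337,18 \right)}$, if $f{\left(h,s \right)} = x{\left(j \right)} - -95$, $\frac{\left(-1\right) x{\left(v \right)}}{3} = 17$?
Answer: $-12339$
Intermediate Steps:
$x{\left(v \right)} = -51$ ($x{\left(v \right)} = \left(-3\right) 17 = -51$)
$f{\left(h,s \right)} = 44$ ($f{\left(h,s \right)} = -51 - -95 = -51 + 95 = 44$)
$-12295 - f{\left(337,18 \right)} = -12295 - 44 = -12339$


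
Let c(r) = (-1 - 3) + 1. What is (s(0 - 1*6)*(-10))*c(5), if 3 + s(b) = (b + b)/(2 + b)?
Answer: 0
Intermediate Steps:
s(b) = -3 + 2*b/(2 + b) (s(b) = -3 + (b + b)/(2 + b) = -3 + (2*b)/(2 + b) = -3 + 2*b/(2 + b))
c(r) = -3 (c(r) = -4 + 1 = -3)
(s(0 - 1*6)*(-10))*c(5) = (((-6 - (0 - 1*6))/(2 + (0 - 1*6)))*(-10))*(-3) = (((-6 - (0 - 6))/(2 + (0 - 6)))*(-10))*(-3) = (((-6 - 1*(-6))/(2 - 6))*(-10))*(-3) = (((-6 + 6)/(-4))*(-10))*(-3) = (-¼*0*(-10))*(-3) = (0*(-10))*(-3) = 0*(-3) = 0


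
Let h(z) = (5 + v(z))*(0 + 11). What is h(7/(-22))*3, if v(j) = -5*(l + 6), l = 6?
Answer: -1815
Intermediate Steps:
v(j) = -60 (v(j) = -5*(6 + 6) = -5*12 = -60)
h(z) = -605 (h(z) = (5 - 60)*(0 + 11) = -55*11 = -605)
h(7/(-22))*3 = -605*3 = -1815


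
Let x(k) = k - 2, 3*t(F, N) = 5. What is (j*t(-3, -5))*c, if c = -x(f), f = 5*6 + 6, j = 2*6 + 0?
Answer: -680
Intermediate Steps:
t(F, N) = 5/3 (t(F, N) = (⅓)*5 = 5/3)
j = 12 (j = 12 + 0 = 12)
f = 36 (f = 30 + 6 = 36)
x(k) = -2 + k
c = -34 (c = -(-2 + 36) = -1*34 = -34)
(j*t(-3, -5))*c = (12*(5/3))*(-34) = 20*(-34) = -680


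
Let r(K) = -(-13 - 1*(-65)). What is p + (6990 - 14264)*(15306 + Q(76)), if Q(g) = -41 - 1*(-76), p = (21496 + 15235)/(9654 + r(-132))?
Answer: -1071491310537/9602 ≈ -1.1159e+8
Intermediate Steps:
r(K) = -52 (r(K) = -(-13 + 65) = -1*52 = -52)
p = 36731/9602 (p = (21496 + 15235)/(9654 - 52) = 36731/9602 ≈ 3.8253)
Q(g) = 35 (Q(g) = -41 + 76 = 35)
p + (6990 - 14264)*(15306 + Q(76)) = 36731/9602 + (6990 - 14264)*(15306 + 35) = 36731/9602 - 7274*15341 = 36731/9602 - 111590434 = -1071491310537/9602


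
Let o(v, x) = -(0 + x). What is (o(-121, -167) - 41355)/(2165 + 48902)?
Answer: -41188/51067 ≈ -0.80655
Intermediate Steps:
o(v, x) = -x
(o(-121, -167) - 41355)/(2165 + 48902) = (-1*(-167) - 41355)/(2165 + 48902) = (167 - 41355)/51067 = -41188*1/51067 = -41188/51067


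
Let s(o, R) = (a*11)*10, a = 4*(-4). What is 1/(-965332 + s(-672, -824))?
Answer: -1/967092 ≈ -1.0340e-6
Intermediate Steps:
a = -16
s(o, R) = -1760 (s(o, R) = -16*11*10 = -176*10 = -1760)
1/(-965332 + s(-672, -824)) = 1/(-965332 - 1760) = 1/(-967092) = -1/967092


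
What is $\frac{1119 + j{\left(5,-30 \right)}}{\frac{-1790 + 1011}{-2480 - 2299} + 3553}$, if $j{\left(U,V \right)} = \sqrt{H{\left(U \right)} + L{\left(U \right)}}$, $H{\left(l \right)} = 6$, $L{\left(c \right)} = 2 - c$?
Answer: $\frac{5347701}{16980566} + \frac{4779 \sqrt{3}}{16980566} \approx 0.31542$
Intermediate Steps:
$j{\left(U,V \right)} = \sqrt{8 - U}$ ($j{\left(U,V \right)} = \sqrt{6 - \left(-2 + U\right)} = \sqrt{8 - U}$)
$\frac{1119 + j{\left(5,-30 \right)}}{\frac{-1790 + 1011}{-2480 - 2299} + 3553} = \frac{1119 + \sqrt{8 - 5}}{\frac{-1790 + 1011}{-2480 - 2299} + 3553} = \frac{1119 + \sqrt{8 - 5}}{- \frac{779}{-4779} + 3553} = \frac{1119 + \sqrt{3}}{\left(-779\right) \left(- \frac{1}{4779}\right) + 3553} = \frac{1119 + \sqrt{3}}{\frac{779}{4779} + 3553} = \frac{1119 + \sqrt{3}}{\frac{16980566}{4779}} = \left(1119 + \sqrt{3}\right) \frac{4779}{16980566} = \frac{5347701}{16980566} + \frac{4779 \sqrt{3}}{16980566}$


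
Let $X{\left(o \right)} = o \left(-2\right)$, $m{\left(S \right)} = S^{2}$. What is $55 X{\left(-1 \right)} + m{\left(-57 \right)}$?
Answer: $3359$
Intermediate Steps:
$X{\left(o \right)} = - 2 o$
$55 X{\left(-1 \right)} + m{\left(-57 \right)} = 55 \left(\left(-2\right) \left(-1\right)\right) + \left(-57\right)^{2} = 55 \cdot 2 + 3249 = 110 + 3249 = 3359$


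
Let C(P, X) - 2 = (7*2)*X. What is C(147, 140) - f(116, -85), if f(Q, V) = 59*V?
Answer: 6977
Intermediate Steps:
C(P, X) = 2 + 14*X (C(P, X) = 2 + (7*2)*X = 2 + 14*X)
C(147, 140) - f(116, -85) = (2 + 14*140) - 59*(-85) = (2 + 1960) - 1*(-5015) = 1962 + 5015 = 6977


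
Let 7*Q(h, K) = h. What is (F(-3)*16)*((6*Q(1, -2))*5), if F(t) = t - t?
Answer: 0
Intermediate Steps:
Q(h, K) = h/7
F(t) = 0
(F(-3)*16)*((6*Q(1, -2))*5) = (0*16)*((6*((⅐)*1))*5) = 0*((6*(⅐))*5) = 0*((6/7)*5) = 0*(30/7) = 0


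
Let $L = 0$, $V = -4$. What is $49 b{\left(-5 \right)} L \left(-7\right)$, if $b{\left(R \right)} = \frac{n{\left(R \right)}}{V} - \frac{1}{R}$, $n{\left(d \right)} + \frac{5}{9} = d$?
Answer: $0$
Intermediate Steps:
$n{\left(d \right)} = - \frac{5}{9} + d$
$b{\left(R \right)} = \frac{5}{36} - \frac{1}{R} - \frac{R}{4}$ ($b{\left(R \right)} = \frac{- \frac{5}{9} + R}{-4} - \frac{1}{R} = \left(- \frac{5}{9} + R\right) \left(- \frac{1}{4}\right) - \frac{1}{R} = \left(\frac{5}{36} - \frac{R}{4}\right) - \frac{1}{R} = \frac{5}{36} - \frac{1}{R} - \frac{R}{4}$)
$49 b{\left(-5 \right)} L \left(-7\right) = 49 \left(\frac{5}{36} - \frac{1}{-5} - - \frac{5}{4}\right) 0 \left(-7\right) = 49 \left(\frac{5}{36} - - \frac{1}{5} + \frac{5}{4}\right) 0 = 49 \left(\frac{5}{36} + \frac{1}{5} + \frac{5}{4}\right) 0 = 49 \cdot \frac{143}{90} \cdot 0 = \frac{7007}{90} \cdot 0 = 0$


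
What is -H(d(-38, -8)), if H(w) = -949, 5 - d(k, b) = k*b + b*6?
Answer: 949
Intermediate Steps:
d(k, b) = 5 - 6*b - b*k (d(k, b) = 5 - (k*b + b*6) = 5 - (b*k + 6*b) = 5 - (6*b + b*k) = 5 + (-6*b - b*k) = 5 - 6*b - b*k)
-H(d(-38, -8)) = -1*(-949) = 949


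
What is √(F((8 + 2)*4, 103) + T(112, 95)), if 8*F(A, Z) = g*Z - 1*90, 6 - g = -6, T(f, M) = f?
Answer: √1021/2 ≈ 15.977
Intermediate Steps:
g = 12 (g = 6 - 1*(-6) = 6 + 6 = 12)
F(A, Z) = -45/4 + 3*Z/2 (F(A, Z) = (12*Z - 1*90)/8 = (12*Z - 90)/8 = (-90 + 12*Z)/8 = -45/4 + 3*Z/2)
√(F((8 + 2)*4, 103) + T(112, 95)) = √((-45/4 + (3/2)*103) + 112) = √((-45/4 + 309/2) + 112) = √(573/4 + 112) = √(1021/4) = √1021/2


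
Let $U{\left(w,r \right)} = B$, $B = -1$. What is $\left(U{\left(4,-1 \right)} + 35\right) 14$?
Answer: $476$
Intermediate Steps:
$U{\left(w,r \right)} = -1$
$\left(U{\left(4,-1 \right)} + 35\right) 14 = \left(-1 + 35\right) 14 = 34 \cdot 14 = 476$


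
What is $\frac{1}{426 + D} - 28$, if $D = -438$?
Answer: $- \frac{337}{12} \approx -28.083$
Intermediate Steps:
$\frac{1}{426 + D} - 28 = \frac{1}{426 - 438} - 28 = \frac{1}{-12} - 28 = - \frac{1}{12} - 28 = - \frac{337}{12}$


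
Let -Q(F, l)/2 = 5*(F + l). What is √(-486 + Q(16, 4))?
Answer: 7*I*√14 ≈ 26.192*I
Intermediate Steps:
Q(F, l) = -10*F - 10*l (Q(F, l) = -10*(F + l) = -2*(5*F + 5*l) = -10*F - 10*l)
√(-486 + Q(16, 4)) = √(-486 + (-10*16 - 10*4)) = √(-486 + (-160 - 40)) = √(-486 - 200) = √(-686) = 7*I*√14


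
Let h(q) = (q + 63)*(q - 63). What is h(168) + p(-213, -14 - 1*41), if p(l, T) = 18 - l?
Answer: 24486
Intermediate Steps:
h(q) = (-63 + q)*(63 + q) (h(q) = (63 + q)*(-63 + q) = (-63 + q)*(63 + q))
h(168) + p(-213, -14 - 1*41) = (-3969 + 168²) + (18 - 1*(-213)) = (-3969 + 28224) + (18 + 213) = 24255 + 231 = 24486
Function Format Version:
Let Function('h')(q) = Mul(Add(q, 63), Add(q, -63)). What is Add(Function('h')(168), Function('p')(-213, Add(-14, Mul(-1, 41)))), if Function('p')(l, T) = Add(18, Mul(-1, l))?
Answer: 24486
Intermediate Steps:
Function('h')(q) = Mul(Add(-63, q), Add(63, q)) (Function('h')(q) = Mul(Add(63, q), Add(-63, q)) = Mul(Add(-63, q), Add(63, q)))
Add(Function('h')(168), Function('p')(-213, Add(-14, Mul(-1, 41)))) = Add(Add(-3969, Pow(168, 2)), Add(18, Mul(-1, -213))) = Add(Add(-3969, 28224), Add(18, 213)) = Add(24255, 231) = 24486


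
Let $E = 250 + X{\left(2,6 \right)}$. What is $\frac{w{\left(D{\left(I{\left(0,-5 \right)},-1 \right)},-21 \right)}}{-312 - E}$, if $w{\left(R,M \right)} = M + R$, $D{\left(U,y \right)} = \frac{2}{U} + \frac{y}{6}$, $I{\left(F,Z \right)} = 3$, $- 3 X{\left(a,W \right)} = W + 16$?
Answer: $\frac{123}{3328} \approx 0.036959$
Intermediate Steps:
$X{\left(a,W \right)} = - \frac{16}{3} - \frac{W}{3}$ ($X{\left(a,W \right)} = - \frac{W + 16}{3} = - \frac{16 + W}{3} = - \frac{16}{3} - \frac{W}{3}$)
$D{\left(U,y \right)} = \frac{2}{U} + \frac{y}{6}$ ($D{\left(U,y \right)} = \frac{2}{U} + y \frac{1}{6} = \frac{2}{U} + \frac{y}{6}$)
$E = \frac{728}{3}$ ($E = 250 - \frac{22}{3} = \frac{728}{3} \approx 242.67$)
$\frac{w{\left(D{\left(I{\left(0,-5 \right)},-1 \right)},-21 \right)}}{-312 - E} = \frac{-21 + \left(\frac{2}{3} + \frac{1}{6} \left(-1\right)\right)}{-312 - \frac{728}{3}} = \frac{-21 + \left(2 \cdot \frac{1}{3} - \frac{1}{6}\right)}{-312 - \frac{728}{3}} = \frac{-21 + \left(\frac{2}{3} - \frac{1}{6}\right)}{- \frac{1664}{3}} = \left(-21 + \frac{1}{2}\right) \left(- \frac{3}{1664}\right) = \left(- \frac{41}{2}\right) \left(- \frac{3}{1664}\right) = \frac{123}{3328}$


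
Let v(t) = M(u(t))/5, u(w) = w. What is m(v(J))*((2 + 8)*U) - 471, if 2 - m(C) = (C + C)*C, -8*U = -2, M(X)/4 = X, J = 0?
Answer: -466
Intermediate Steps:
M(X) = 4*X
U = ¼ (U = -⅛*(-2) = ¼ ≈ 0.25000)
v(t) = 4*t/5 (v(t) = (4*t)/5 = (4*t)*(⅕) = 4*t/5)
m(C) = 2 - 2*C² (m(C) = 2 - (C + C)*C = 2 - 2*C*C = 2 - 2*C²)
m(v(J))*((2 + 8)*U) - 471 = (2 - 2*((⅘)*0)²)*((2 + 8)*(¼)) - 471 = (2 - 2*0²)*(10*(¼)) - 471 = (2 - 2*0)*(5/2) - 471 = (2 + 0)*(5/2) - 471 = 2*(5/2) - 471 = 5 - 471 = -466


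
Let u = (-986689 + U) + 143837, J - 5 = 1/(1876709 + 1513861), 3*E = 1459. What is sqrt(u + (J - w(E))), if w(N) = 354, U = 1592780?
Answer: sqrt(957459321382778630)/1130190 ≈ 865.78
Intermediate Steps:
E = 1459/3 (E = (1/3)*1459 = 1459/3 ≈ 486.33)
J = 16952851/3390570 (J = 5 + 1/(1876709 + 1513861) = 5 + 1/3390570 = 16952851/3390570 ≈ 5.0000)
u = 749928 (u = (-986689 + 1592780) + 143837 = 606091 + 143837 = 749928)
sqrt(u + (J - w(E))) = sqrt(749928 + (16952851/3390570 - 1*354)) = sqrt(749928 + (16952851/3390570 - 354)) = sqrt(749928 - 1183308929/3390570) = sqrt(2541500070031/3390570) = sqrt(957459321382778630)/1130190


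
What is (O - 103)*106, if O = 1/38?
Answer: -207389/19 ≈ -10915.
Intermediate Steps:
O = 1/38 ≈ 0.026316
(O - 103)*106 = (1/38 - 103)*106 = -3913/38*106 = -207389/19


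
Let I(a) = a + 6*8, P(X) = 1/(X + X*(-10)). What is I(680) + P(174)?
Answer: 1140047/1566 ≈ 728.00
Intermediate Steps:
P(X) = -1/(9*X) (P(X) = 1/(X - 10*X) = 1/(-9*X) = -1/(9*X))
I(a) = 48 + a (I(a) = a + 48 = 48 + a)
I(680) + P(174) = (48 + 680) - ⅑/174 = 728 - ⅑*1/174 = 728 - 1/1566 = 1140047/1566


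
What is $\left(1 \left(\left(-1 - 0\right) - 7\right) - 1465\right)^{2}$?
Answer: $2169729$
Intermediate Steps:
$\left(1 \left(\left(-1 - 0\right) - 7\right) - 1465\right)^{2} = \left(1 \left(\left(-1 + 0\right) - 7\right) - 1465\right)^{2} = \left(1 \left(-1 - 7\right) - 1465\right)^{2} = \left(1 \left(-8\right) - 1465\right)^{2} = \left(-8 - 1465\right)^{2} = \left(-1473\right)^{2} = 2169729$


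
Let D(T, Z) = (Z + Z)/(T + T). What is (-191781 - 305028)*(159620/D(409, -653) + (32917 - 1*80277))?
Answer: 47798321783940/653 ≈ 7.3198e+10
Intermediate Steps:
D(T, Z) = Z/T (D(T, Z) = (2*Z)/((2*T)) = (2*Z)*(1/(2*T)) = Z/T)
(-191781 - 305028)*(159620/D(409, -653) + (32917 - 1*80277)) = (-191781 - 305028)*(159620/((-653/409)) + (32917 - 1*80277)) = -496809*(159620/((-653*1/409)) + (32917 - 80277)) = -496809*(159620/(-653/409) - 47360) = -496809*(159620*(-409/653) - 47360) = -496809*(-65284580/653 - 47360) = -496809*(-96210660/653) = 47798321783940/653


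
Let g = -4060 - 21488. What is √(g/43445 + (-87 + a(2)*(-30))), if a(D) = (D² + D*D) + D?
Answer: I*√731560058535/43445 ≈ 19.687*I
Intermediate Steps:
g = -25548
a(D) = D + 2*D² (a(D) = (D² + D²) + D = 2*D² + D = D + 2*D²)
√(g/43445 + (-87 + a(2)*(-30))) = √(-25548/43445 + (-87 + (2*(1 + 2*2))*(-30))) = √(-25548*1/43445 + (-87 + (2*(1 + 4))*(-30))) = √(-25548/43445 + (-87 + (2*5)*(-30))) = √(-25548/43445 + (-87 + 10*(-30))) = √(-25548/43445 + (-87 - 300)) = √(-25548/43445 - 387) = √(-16838763/43445) = I*√731560058535/43445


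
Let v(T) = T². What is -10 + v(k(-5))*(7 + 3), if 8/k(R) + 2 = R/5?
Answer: 550/9 ≈ 61.111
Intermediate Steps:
k(R) = 8/(-2 + R/5)
-10 + v(k(-5))*(7 + 3) = -10 + (40/(-10 - 5))²*(7 + 3) = -10 + (40/(-15))²*10 = -10 + (40*(-1/15))²*10 = -10 + (-8/3)²*10 = -10 + (64/9)*10 = -10 + 640/9 = 550/9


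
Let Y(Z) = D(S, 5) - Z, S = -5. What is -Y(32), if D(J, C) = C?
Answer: 27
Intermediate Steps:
Y(Z) = 5 - Z
-Y(32) = -(5 - 1*32) = -(5 - 32) = -1*(-27) = 27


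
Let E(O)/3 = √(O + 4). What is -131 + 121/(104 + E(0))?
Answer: -1299/10 ≈ -129.90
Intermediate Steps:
E(O) = 3*√(4 + O) (E(O) = 3*√(O + 4) = 3*√(4 + O))
-131 + 121/(104 + E(0)) = -131 + 121/(104 + 3*√(4 + 0)) = -131 + 121/(104 + 3*√4) = -131 + 121/(104 + 3*2) = -131 + 121/(104 + 6) = -131 + 121/110 = -131 + (1/110)*121 = -131 + 11/10 = -1299/10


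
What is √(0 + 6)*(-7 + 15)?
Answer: 8*√6 ≈ 19.596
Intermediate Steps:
√(0 + 6)*(-7 + 15) = √6*8 = 8*√6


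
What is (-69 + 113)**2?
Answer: 1936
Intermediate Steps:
(-69 + 113)**2 = 44**2 = 1936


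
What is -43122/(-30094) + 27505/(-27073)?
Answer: 169853218/407367431 ≈ 0.41695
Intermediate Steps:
-43122/(-30094) + 27505/(-27073) = -43122*(-1/30094) + 27505*(-1/27073) = 21561/15047 - 27505/27073 = 169853218/407367431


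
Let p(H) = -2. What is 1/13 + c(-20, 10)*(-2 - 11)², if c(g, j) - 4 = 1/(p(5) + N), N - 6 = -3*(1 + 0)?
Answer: 10986/13 ≈ 845.08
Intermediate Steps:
N = 3 (N = 6 - 3*(1 + 0) = 6 - 3*1 = 6 - 3 = 3)
c(g, j) = 5 (c(g, j) = 4 + 1/(-2 + 3) = 4 + 1/1 = 4 + 1 = 5)
1/13 + c(-20, 10)*(-2 - 11)² = 1/13 + 5*(-2 - 11)² = 1/13 + 5*(-13)² = 1/13 + 5*169 = 1/13 + 845 = 10986/13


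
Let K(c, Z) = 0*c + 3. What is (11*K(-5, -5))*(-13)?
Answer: -429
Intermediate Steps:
K(c, Z) = 3 (K(c, Z) = 0 + 3 = 3)
(11*K(-5, -5))*(-13) = (11*3)*(-13) = 33*(-13) = -429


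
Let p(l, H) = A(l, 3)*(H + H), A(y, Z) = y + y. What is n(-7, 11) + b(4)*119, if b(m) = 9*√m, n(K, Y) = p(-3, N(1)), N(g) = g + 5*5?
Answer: 1830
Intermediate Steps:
N(g) = 25 + g (N(g) = g + 25 = 25 + g)
A(y, Z) = 2*y
p(l, H) = 4*H*l (p(l, H) = (2*l)*(H + H) = (2*l)*(2*H) = 4*H*l)
n(K, Y) = -312 (n(K, Y) = 4*(25 + 1)*(-3) = 4*26*(-3) = -312)
n(-7, 11) + b(4)*119 = -312 + (9*√4)*119 = -312 + (9*2)*119 = -312 + 18*119 = -312 + 2142 = 1830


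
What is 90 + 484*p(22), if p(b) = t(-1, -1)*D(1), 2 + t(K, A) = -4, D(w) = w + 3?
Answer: -11526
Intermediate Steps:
D(w) = 3 + w
t(K, A) = -6 (t(K, A) = -2 - 4 = -6)
p(b) = -24 (p(b) = -6*(3 + 1) = -6*4 = -24)
90 + 484*p(22) = 90 + 484*(-24) = 90 - 11616 = -11526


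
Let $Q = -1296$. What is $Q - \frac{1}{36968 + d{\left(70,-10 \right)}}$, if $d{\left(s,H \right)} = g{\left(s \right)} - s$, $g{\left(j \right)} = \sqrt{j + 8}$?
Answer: $- \frac{882227605697}{680731163} + \frac{\sqrt{78}}{1361462326} \approx -1296.0$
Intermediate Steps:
$g{\left(j \right)} = \sqrt{8 + j}$
$d{\left(s,H \right)} = \sqrt{8 + s} - s$
$Q - \frac{1}{36968 + d{\left(70,-10 \right)}} = -1296 - \frac{1}{36968 + \left(\sqrt{8 + 70} - 70\right)} = -1296 - \frac{1}{36968 - \left(70 - \sqrt{78}\right)} = -1296 - \frac{1}{36898 + \sqrt{78}}$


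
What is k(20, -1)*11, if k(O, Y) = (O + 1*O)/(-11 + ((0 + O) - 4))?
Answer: 88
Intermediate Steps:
k(O, Y) = 2*O/(-15 + O) (k(O, Y) = (O + O)/(-11 + (O - 4)) = (2*O)/(-11 + (-4 + O)) = (2*O)/(-15 + O) = 2*O/(-15 + O))
k(20, -1)*11 = (2*20/(-15 + 20))*11 = (2*20/5)*11 = (2*20*(⅕))*11 = 8*11 = 88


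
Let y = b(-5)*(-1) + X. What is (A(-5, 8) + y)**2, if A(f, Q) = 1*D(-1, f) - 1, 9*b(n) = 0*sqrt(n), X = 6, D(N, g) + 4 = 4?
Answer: 25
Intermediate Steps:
D(N, g) = 0 (D(N, g) = -4 + 4 = 0)
b(n) = 0 (b(n) = (0*sqrt(n))/9 = (1/9)*0 = 0)
A(f, Q) = -1 (A(f, Q) = 1*0 - 1 = 0 - 1 = -1)
y = 6 (y = 0*(-1) + 6 = 0 + 6 = 6)
(A(-5, 8) + y)**2 = (-1 + 6)**2 = 5**2 = 25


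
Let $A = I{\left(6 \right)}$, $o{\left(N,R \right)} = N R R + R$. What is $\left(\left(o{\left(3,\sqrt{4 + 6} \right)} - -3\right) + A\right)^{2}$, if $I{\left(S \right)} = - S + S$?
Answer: $1099 + 66 \sqrt{10} \approx 1307.7$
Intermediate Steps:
$I{\left(S \right)} = 0$
$o{\left(N,R \right)} = R + N R^{2}$ ($o{\left(N,R \right)} = N R^{2} + R = R + N R^{2}$)
$A = 0$
$\left(\left(o{\left(3,\sqrt{4 + 6} \right)} - -3\right) + A\right)^{2} = \left(\left(\sqrt{4 + 6} \left(1 + 3 \sqrt{4 + 6}\right) - -3\right) + 0\right)^{2} = \left(\left(\sqrt{10} \left(1 + 3 \sqrt{10}\right) + 3\right) + 0\right)^{2} = \left(\left(3 + \sqrt{10} \left(1 + 3 \sqrt{10}\right)\right) + 0\right)^{2} = \left(3 + \sqrt{10} \left(1 + 3 \sqrt{10}\right)\right)^{2}$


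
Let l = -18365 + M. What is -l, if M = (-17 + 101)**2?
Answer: 11309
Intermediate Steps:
M = 7056 (M = 84**2 = 7056)
l = -11309 (l = -18365 + 7056 = -11309)
-l = -1*(-11309) = 11309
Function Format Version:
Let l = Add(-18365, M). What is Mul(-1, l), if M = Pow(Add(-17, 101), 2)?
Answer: 11309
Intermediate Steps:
M = 7056 (M = Pow(84, 2) = 7056)
l = -11309 (l = Add(-18365, 7056) = -11309)
Mul(-1, l) = Mul(-1, -11309) = 11309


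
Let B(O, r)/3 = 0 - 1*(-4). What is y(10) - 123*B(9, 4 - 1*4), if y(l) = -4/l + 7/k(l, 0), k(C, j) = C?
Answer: -14757/10 ≈ -1475.7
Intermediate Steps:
B(O, r) = 12 (B(O, r) = 3*(0 - 1*(-4)) = 3*(0 + 4) = 3*4 = 12)
y(l) = 3/l (y(l) = -4/l + 7/l = 3/l)
y(10) - 123*B(9, 4 - 1*4) = 3/10 - 123*12 = 3*(⅒) - 1476 = 3/10 - 1476 = -14757/10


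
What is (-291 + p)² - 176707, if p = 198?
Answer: -168058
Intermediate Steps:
(-291 + p)² - 176707 = (-291 + 198)² - 176707 = (-93)² - 176707 = 8649 - 176707 = -168058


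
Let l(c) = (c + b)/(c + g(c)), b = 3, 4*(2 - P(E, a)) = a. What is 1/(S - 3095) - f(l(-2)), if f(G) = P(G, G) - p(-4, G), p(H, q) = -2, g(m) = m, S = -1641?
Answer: -19241/4736 ≈ -4.0627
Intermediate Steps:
P(E, a) = 2 - a/4
l(c) = (3 + c)/(2*c) (l(c) = (c + 3)/(c + c) = (3 + c)/((2*c)) = (3 + c)*(1/(2*c)) = (3 + c)/(2*c))
f(G) = 4 - G/4 (f(G) = (2 - G/4) - 1*(-2) = (2 - G/4) + 2 = 4 - G/4)
1/(S - 3095) - f(l(-2)) = 1/(-1641 - 3095) - (4 - (3 - 2)/(8*(-2))) = 1/(-4736) - (4 - (-1)/(8*2)) = -1/4736 - (4 - ¼*(-¼)) = -1/4736 - (4 + 1/16) = -1/4736 - 1*65/16 = -1/4736 - 65/16 = -19241/4736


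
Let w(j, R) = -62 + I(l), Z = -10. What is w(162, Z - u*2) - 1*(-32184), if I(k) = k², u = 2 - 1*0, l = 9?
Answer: 32203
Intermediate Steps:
u = 2 (u = 2 + 0 = 2)
w(j, R) = 19 (w(j, R) = -62 + 9² = -62 + 81 = 19)
w(162, Z - u*2) - 1*(-32184) = 19 - 1*(-32184) = 19 + 32184 = 32203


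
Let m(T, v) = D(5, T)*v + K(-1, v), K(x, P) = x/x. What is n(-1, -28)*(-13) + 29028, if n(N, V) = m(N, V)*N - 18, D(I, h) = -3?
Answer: 30367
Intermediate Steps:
K(x, P) = 1
m(T, v) = 1 - 3*v (m(T, v) = -3*v + 1 = 1 - 3*v)
n(N, V) = -18 + N*(1 - 3*V) (n(N, V) = (1 - 3*V)*N - 18 = N*(1 - 3*V) - 18 = -18 + N*(1 - 3*V))
n(-1, -28)*(-13) + 29028 = (-18 - (1 - 3*(-28)))*(-13) + 29028 = (-18 - (1 + 84))*(-13) + 29028 = (-18 - 1*85)*(-13) + 29028 = (-18 - 85)*(-13) + 29028 = -103*(-13) + 29028 = 1339 + 29028 = 30367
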